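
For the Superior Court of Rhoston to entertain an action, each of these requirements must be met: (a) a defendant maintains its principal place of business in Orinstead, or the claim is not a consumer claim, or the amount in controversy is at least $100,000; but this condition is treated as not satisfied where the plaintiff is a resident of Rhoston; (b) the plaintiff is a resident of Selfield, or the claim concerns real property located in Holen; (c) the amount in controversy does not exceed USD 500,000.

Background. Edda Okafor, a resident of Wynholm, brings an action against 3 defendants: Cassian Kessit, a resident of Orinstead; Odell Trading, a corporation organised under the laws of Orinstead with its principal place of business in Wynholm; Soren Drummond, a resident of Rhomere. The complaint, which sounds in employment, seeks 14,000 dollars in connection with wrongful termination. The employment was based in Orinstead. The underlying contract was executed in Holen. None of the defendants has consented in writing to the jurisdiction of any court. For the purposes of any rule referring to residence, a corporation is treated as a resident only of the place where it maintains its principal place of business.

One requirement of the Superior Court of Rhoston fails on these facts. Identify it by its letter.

(b)

The Superior Court of Rhoston:
  (a) The claim is an employment claim, not a consumer claim — that alternative is enough. The carve-out does not apply: the plaintiff resides in Wynholm, not Rhoston. Satisfied.
  (b) The plaintiff resides in Wynholm, not Selfield; the claim does not concern real property — every alternative fails. Not met.
  (c) The amount in controversy is $14,000, within the 500,000 dollars ceiling. Condition met.
Only condition (b) fails.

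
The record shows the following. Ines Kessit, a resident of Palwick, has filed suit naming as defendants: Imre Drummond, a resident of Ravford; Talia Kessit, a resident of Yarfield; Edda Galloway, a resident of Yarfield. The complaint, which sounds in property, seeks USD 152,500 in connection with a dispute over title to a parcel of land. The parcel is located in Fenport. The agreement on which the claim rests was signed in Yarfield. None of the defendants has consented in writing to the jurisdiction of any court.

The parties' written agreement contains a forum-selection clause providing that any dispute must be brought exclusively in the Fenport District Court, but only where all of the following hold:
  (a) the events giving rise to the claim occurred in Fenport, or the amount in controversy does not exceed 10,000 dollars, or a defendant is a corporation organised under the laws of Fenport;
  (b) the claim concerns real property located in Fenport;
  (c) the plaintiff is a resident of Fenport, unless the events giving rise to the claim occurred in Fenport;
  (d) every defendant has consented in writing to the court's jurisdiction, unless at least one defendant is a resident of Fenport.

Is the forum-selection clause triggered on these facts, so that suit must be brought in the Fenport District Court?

No

The Fenport District Court:
  (a) The operative events occurred in Fenport, so this disjunct is met. Met.
  (b) The property lies in Fenport. Condition met.
  (c) The plaintiff resides in Palwick, not Fenport. The proviso rescues it, though: the operative events occurred in Fenport. Condition met.
  (d) No such written consent has been filed. Nor does the 'unless' clause help: no defendant resides in Fenport (they reside in Ravford, Yarfield, Yarfield). Not satisfied.
  → The clause does not apply.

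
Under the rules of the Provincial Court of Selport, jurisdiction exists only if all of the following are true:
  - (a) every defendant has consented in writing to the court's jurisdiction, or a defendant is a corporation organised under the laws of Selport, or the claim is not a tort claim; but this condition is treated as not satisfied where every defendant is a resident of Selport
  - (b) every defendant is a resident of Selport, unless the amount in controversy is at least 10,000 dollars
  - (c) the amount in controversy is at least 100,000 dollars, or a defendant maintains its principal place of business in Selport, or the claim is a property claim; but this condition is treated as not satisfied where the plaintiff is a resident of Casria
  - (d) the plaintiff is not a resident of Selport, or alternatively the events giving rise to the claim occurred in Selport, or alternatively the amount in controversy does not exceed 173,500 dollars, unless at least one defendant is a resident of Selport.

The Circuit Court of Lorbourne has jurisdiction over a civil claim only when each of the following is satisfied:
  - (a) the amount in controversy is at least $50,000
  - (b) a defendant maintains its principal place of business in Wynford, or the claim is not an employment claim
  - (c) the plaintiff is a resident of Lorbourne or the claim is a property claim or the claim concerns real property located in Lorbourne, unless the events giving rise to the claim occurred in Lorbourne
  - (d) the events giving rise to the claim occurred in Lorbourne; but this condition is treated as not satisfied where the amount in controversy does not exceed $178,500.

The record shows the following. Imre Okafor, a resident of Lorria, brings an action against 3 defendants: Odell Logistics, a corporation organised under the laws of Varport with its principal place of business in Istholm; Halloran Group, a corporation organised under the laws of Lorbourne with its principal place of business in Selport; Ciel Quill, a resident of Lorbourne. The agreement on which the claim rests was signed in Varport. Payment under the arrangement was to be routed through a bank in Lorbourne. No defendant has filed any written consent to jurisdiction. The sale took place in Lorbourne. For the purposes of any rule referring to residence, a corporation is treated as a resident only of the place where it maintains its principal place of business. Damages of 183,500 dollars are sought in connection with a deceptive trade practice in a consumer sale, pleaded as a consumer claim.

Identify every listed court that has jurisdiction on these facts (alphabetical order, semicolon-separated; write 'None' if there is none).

The Provincial Court of Selport:
  (a) The claim is a consumer claim, not a tort claim — that alternative is enough. The carve-out does not apply: the defendants reside as follows — Odell Logistics in Istholm, Halloran Group in Selport, Ciel Quill in Lorbourne — not all in Selport. Condition met.
  (b) The defendants reside as follows — Odell Logistics in Istholm, Halloran Group in Selport, Ciel Quill in Lorbourne — not all in Selport. But the amount in controversy is $183,500, which meets the 10,000 dollars floor, and the 'unless' clause therefore excuses the requirement. Satisfied.
  (c) The amount in controversy is $183,500, which meets the $100,000 floor, so this disjunct is met. The exception is not triggered, since the plaintiff resides in Lorria, not Casria. Met.
  (d) The plaintiff resides in Lorria, which is not Selport, so one alternative holds. Satisfied.
  → Every requirement is satisfied — jurisdiction.
The Circuit Court of Lorbourne:
  (a) The amount in controversy is 183,500 dollars, which meets the $50,000 floor. Condition met.
  (b) The claim is a consumer claim, not an employment claim, which satisfies one of the alternatives. Satisfied.
  (c) The plaintiff resides in Lorria, not Lorbourne; the claim is a consumer claim, not a property claim; the claim does not concern real property — none of the alternatives is met. The proviso rescues it, though: the operative events occurred in Lorbourne. Met.
  (d) The operative events occurred in Lorbourne. The exception is not triggered, since the amount in controversy is USD 183,500, above the $178,500 ceiling. Met.
  → Every requirement is satisfied — jurisdiction.

the Circuit Court of Lorbourne; the Provincial Court of Selport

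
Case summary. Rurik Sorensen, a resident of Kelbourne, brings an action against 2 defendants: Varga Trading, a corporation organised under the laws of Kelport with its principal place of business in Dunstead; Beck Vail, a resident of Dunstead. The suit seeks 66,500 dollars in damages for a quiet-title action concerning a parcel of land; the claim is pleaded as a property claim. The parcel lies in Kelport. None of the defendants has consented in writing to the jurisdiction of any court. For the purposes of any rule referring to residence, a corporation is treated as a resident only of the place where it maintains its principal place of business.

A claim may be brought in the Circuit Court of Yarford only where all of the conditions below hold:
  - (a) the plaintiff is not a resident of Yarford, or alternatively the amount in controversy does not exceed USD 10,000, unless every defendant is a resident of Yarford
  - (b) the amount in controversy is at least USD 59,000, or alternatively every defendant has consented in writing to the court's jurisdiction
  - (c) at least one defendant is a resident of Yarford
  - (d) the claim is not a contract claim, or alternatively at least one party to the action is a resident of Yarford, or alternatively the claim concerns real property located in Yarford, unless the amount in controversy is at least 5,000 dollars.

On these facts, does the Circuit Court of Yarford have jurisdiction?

The Circuit Court of Yarford:
  (a) The plaintiff resides in Kelbourne, which is not Yarford, so one alternative holds. Satisfied.
  (b) The amount in controversy is USD 66,500, which meets the USD 59,000 floor, so one alternative holds. Met.
  (c) No defendant resides in Yarford (they reside in Dunstead, Dunstead). Not satisfied.
  (d) The claim is a property claim, not a contract claim, which satisfies one of the alternatives. Satisfied.
  → At least one condition fails; no jurisdiction.

No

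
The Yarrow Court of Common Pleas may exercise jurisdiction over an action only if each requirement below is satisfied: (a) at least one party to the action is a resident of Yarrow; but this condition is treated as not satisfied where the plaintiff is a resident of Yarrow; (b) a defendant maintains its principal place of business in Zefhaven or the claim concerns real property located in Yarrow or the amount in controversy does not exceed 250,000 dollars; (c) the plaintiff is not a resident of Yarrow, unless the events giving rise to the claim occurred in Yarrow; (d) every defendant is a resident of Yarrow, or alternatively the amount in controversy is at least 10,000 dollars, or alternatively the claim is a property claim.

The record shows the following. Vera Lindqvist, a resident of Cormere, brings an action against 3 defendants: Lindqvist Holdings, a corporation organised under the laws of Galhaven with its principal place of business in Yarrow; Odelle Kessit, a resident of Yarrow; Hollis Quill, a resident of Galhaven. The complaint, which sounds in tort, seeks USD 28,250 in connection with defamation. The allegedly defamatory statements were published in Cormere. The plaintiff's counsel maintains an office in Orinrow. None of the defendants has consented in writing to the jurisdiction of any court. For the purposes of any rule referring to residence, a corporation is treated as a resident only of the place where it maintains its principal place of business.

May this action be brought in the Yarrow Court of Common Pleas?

Yes

The Yarrow Court of Common Pleas:
  (a) Lindqvist Holdings resides in Yarrow. The exception is not triggered, since the plaintiff resides in Cormere, not Yarrow. Satisfied.
  (b) The amount in controversy is USD 28,250, within the $250,000 ceiling, which satisfies one of the alternatives. Satisfied.
  (c) The plaintiff resides in Cormere, which is not Yarrow. Met.
  (d) The amount in controversy is $28,250, which meets the USD 10,000 floor — that alternative is enough. Condition met.
  → Jurisdiction lies.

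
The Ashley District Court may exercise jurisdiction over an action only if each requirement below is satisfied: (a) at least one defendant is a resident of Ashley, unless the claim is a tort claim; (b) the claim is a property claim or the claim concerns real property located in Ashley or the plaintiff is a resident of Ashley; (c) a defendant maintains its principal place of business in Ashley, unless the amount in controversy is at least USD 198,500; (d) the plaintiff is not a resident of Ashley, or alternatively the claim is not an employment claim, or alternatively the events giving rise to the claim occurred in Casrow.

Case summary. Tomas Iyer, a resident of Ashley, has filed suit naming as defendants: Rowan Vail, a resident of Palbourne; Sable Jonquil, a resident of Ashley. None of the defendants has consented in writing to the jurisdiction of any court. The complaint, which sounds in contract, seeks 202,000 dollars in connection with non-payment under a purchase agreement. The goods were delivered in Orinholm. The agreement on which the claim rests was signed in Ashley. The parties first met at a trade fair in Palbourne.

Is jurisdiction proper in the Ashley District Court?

Yes

The Ashley District Court:
  (a) Sable Jonquil resides in Ashley. Satisfied.
  (b) The plaintiff resides in Ashley, so this disjunct is met. Met.
  (c) No defendant is a corporation. However, the amount in controversy is 202,000 dollars, which meets the 198,500 dollars floor, so the 'unless' proviso supplies this condition. Met.
  (d) The claim is a contract claim, not an employment claim, which satisfies one of the alternatives. Condition met.
  → Jurisdiction lies.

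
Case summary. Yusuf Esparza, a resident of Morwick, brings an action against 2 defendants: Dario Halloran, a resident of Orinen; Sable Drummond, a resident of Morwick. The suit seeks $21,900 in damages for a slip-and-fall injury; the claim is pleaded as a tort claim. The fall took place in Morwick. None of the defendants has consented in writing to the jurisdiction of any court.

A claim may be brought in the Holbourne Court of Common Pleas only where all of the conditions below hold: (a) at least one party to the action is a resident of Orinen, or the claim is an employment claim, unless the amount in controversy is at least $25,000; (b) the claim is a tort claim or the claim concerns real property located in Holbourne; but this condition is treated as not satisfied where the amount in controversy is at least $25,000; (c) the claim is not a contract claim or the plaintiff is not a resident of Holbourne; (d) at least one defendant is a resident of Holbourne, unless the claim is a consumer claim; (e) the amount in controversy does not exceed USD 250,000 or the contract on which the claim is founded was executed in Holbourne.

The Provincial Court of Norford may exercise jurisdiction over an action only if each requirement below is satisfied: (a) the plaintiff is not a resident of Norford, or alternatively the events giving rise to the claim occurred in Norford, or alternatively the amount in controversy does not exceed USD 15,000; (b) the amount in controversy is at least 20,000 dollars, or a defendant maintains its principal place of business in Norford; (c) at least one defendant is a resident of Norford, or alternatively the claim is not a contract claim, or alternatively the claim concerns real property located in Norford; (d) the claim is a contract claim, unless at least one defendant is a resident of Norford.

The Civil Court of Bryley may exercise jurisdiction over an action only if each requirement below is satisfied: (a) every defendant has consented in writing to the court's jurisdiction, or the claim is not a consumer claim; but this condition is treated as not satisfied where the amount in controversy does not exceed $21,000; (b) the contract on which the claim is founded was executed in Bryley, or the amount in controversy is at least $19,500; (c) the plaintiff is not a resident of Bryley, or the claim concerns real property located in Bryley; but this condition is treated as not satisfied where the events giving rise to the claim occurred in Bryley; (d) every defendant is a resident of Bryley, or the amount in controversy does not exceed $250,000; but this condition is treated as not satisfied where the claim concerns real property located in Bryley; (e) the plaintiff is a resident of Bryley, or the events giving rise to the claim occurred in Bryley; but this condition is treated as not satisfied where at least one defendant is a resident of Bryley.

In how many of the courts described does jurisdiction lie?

0

The Holbourne Court of Common Pleas:
  (a) Dario Halloran resides in Orinen, so one alternative holds. Condition met.
  (b) The claim is a tort claim — that alternative is enough. The exception is not triggered, since the amount in controversy is $21,900, below the USD 25,000 floor. Met.
  (c) The claim is a tort claim, not a contract claim, which satisfies one of the alternatives. Met.
  (d) No defendant resides in Holbourne (they reside in Orinen, Morwick). And the claim is a tort claim, not a consumer claim, so the proviso does not save it. Not met.
  (e) The amount in controversy is USD 21,900, within the 250,000 dollars ceiling, which satisfies one of the alternatives. Condition met.
  → Not every requirement is met — no jurisdiction.
The Provincial Court of Norford:
  (a) The plaintiff resides in Morwick, which is not Norford, so this disjunct is met. Satisfied.
  (b) The amount in controversy is 21,900 dollars, which meets the USD 20,000 floor, so one alternative holds. Condition met.
  (c) The claim is a tort claim, not a contract claim, which satisfies one of the alternatives. Satisfied.
  (d) The claim is a tort claim, not a contract claim. And no defendant resides in Norford (they reside in Orinen, Morwick), so the proviso does not save it. Not met.
  → The court lacks jurisdiction.
The Civil Court of Bryley:
  (a) The claim is a tort claim, not a consumer claim, so this disjunct is met. The exception is not triggered, since the amount in controversy is USD 21,900, above the 21,000 dollars ceiling. Condition met.
  (b) The amount in controversy is 21,900 dollars, which meets the USD 19,500 floor, so one alternative holds. Condition met.
  (c) The plaintiff resides in Morwick, which is not Bryley, so one alternative holds. The carve-out does not apply: the operative events occurred in Morwick, not Bryley. Met.
  (d) The amount in controversy is 21,900 dollars, within the 250,000 dollars ceiling, which satisfies one of the alternatives. The carve-out does not apply: the claim does not concern real property. Condition met.
  (e) The plaintiff resides in Morwick, not Bryley; the operative events occurred in Morwick, not Bryley — none of the alternatives is met. Not satisfied.
  → The court lacks jurisdiction.
No court satisfies all of its conditions.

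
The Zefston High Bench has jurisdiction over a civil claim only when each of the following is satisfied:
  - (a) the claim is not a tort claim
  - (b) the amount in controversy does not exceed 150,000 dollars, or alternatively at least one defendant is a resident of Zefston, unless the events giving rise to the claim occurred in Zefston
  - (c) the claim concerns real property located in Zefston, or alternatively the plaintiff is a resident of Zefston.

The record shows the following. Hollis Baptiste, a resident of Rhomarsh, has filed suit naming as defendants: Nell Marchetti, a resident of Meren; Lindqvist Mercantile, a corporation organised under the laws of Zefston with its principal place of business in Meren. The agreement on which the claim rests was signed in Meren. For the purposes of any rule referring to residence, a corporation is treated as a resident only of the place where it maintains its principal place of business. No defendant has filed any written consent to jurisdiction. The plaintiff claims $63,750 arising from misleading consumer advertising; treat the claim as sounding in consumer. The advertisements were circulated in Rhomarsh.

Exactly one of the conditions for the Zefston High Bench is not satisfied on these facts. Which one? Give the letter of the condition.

The Zefston High Bench:
  (a) The claim is a consumer claim, not a tort claim. Satisfied.
  (b) The amount in controversy is $63,750, within the 150,000 dollars ceiling, so one alternative holds. Met.
  (c) The claim does not concern real property; the plaintiff resides in Rhomarsh, not Zefston — none of the alternatives is met. Not satisfied.
Only condition (c) fails.

(c)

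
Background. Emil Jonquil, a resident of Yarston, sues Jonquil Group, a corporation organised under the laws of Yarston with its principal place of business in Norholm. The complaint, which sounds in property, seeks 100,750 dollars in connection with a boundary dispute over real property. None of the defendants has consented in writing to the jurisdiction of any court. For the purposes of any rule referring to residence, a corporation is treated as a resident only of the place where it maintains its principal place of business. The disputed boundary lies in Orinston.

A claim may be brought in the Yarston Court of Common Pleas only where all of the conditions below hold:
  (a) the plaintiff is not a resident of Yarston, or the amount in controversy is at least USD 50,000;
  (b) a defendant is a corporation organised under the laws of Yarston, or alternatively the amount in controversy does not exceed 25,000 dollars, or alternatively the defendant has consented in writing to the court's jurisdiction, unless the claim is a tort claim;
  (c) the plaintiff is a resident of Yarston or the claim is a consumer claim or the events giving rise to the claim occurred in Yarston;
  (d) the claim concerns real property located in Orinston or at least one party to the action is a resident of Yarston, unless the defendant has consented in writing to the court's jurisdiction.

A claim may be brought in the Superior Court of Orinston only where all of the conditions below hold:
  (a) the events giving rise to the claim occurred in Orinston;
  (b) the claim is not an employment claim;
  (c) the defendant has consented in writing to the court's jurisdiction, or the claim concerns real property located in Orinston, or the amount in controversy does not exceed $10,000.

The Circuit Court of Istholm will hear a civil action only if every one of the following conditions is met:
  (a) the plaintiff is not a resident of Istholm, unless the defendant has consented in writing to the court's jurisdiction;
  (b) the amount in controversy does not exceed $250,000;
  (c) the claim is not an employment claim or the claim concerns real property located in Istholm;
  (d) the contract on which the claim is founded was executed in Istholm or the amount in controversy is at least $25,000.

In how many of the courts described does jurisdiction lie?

3

The Yarston Court of Common Pleas:
  (a) The amount in controversy is 100,750 dollars, which meets the 50,000 dollars floor, which satisfies one of the alternatives. Condition met.
  (b) Jonquil Group is organised under the laws of Yarston, so one alternative holds. Condition met.
  (c) The plaintiff resides in Yarston, which satisfies one of the alternatives. Met.
  (d) The property lies in Orinston — that alternative is enough. Condition met.
  → Jurisdiction lies.
The Superior Court of Orinston:
  (a) The operative events occurred in Orinston. Met.
  (b) The claim is a property claim, not an employment claim. Met.
  (c) The property lies in Orinston — that alternative is enough. Condition met.
  → The court has jurisdiction.
The Circuit Court of Istholm:
  (a) The plaintiff resides in Yarston, which is not Istholm. Condition met.
  (b) The amount in controversy is $100,750, within the $250,000 ceiling. Satisfied.
  (c) The claim is a property claim, not an employment claim, which satisfies one of the alternatives. Condition met.
  (d) The amount in controversy is $100,750, which meets the 25,000 dollars floor, so one alternative holds. Met.
  → Jurisdiction lies.
Courts with jurisdiction: the Yarston Court of Common Pleas, the Superior Court of Orinston, the Circuit Court of Istholm — 3 in total.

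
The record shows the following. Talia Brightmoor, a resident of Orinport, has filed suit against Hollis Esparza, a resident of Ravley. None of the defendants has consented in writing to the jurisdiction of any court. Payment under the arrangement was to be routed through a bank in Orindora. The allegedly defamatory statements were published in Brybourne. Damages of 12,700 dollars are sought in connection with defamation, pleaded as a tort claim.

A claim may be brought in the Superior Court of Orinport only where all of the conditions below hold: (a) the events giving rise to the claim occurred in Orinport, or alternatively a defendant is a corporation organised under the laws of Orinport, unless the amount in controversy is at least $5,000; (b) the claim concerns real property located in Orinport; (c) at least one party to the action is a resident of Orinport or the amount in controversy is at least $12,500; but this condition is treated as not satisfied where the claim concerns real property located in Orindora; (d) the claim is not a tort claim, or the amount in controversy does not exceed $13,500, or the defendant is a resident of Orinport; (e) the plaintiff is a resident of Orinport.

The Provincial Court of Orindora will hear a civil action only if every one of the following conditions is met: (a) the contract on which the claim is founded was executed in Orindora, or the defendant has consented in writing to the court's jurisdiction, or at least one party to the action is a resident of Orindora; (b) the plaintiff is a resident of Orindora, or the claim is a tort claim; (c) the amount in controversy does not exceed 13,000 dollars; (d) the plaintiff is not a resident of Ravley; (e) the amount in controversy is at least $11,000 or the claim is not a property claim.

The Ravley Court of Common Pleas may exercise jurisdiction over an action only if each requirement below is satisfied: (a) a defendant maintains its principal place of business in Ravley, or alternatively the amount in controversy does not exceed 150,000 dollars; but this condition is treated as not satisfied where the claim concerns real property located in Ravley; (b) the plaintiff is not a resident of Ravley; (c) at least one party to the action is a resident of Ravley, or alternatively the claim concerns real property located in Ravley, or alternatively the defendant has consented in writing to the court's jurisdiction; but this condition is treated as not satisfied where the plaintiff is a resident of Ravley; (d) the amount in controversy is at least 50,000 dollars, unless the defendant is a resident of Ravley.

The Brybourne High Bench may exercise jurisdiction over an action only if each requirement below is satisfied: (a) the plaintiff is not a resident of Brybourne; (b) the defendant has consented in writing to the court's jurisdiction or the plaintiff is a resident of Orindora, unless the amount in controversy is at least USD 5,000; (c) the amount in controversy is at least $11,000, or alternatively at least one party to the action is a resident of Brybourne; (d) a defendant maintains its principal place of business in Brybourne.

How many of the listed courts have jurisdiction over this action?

The Superior Court of Orinport:
  (a) The operative events occurred in Brybourne, not Orinport; no defendant is a corporation — every alternative fails. However, the amount in controversy is $12,700, which meets the 5,000 dollars floor, so the 'unless' proviso supplies this condition. Satisfied.
  (b) The claim does not concern real property. Not satisfied.
  (c) Talia Brightmoor resides in Orinport, so one alternative holds. And the carve-out is inapplicable — the claim does not concern real property. Met.
  (d) The amount in controversy is $12,700, within the 13,500 dollars ceiling, which satisfies one of the alternatives. Met.
  (e) The plaintiff resides in Orinport. Satisfied.
  → The court lacks jurisdiction.
The Provincial Court of Orindora:
  (a) No contract (and hence no place of execution) is alleged; no such written consent has been filed; no party resides in Orindora — no alternative holds. Not met.
  (b) The claim is a tort claim, which satisfies one of the alternatives. Met.
  (c) The amount in controversy is $12,700, within the 13,000 dollars ceiling. Condition met.
  (d) The plaintiff resides in Orinport, which is not Ravley. Condition met.
  (e) The amount in controversy is USD 12,700, which meets the 11,000 dollars floor, which satisfies one of the alternatives. Met.
  → At least one condition fails; no jurisdiction.
The Ravley Court of Common Pleas:
  (a) The amount in controversy is 12,700 dollars, within the 150,000 dollars ceiling — that alternative is enough. And the carve-out is inapplicable — the claim does not concern real property. Satisfied.
  (b) The plaintiff resides in Orinport, which is not Ravley. Condition met.
  (c) Hollis Esparza resides in Ravley, so this disjunct is met. The exception is not triggered, since the plaintiff resides in Orinport, not Ravley. Satisfied.
  (d) The amount in controversy is $12,700, below the 50,000 dollars floor. The proviso rescues it, though: the defendant resides in Ravley. Met.
  → Jurisdiction lies.
The Brybourne High Bench:
  (a) The plaintiff resides in Orinport, which is not Brybourne. Met.
  (b) No such written consent has been filed; the plaintiff resides in Orinport, not Orindora — none of the alternatives is met. But the amount in controversy is $12,700, which meets the USD 5,000 floor, and the 'unless' clause therefore excuses the requirement. Met.
  (c) The amount in controversy is $12,700, which meets the $11,000 floor — that alternative is enough. Condition met.
  (d) No defendant is a corporation. Fails.
  → The court lacks jurisdiction.
Courts with jurisdiction: the Ravley Court of Common Pleas — 1 in total.

1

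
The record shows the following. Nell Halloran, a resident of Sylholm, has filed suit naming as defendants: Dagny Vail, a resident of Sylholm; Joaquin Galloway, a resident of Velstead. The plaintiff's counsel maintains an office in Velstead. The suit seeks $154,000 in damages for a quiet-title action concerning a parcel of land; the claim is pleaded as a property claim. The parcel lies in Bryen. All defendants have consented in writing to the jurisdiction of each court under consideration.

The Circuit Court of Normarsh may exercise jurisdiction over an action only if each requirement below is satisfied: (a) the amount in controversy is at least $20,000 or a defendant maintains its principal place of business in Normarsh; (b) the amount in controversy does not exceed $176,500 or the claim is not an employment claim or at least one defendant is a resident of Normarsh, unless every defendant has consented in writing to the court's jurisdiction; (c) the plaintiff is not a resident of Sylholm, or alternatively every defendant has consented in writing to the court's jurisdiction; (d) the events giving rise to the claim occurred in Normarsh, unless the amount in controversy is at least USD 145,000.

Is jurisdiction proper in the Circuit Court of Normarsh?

Yes

The Circuit Court of Normarsh:
  (a) The amount in controversy is 154,000 dollars, which meets the $20,000 floor, so this disjunct is met. Satisfied.
  (b) The amount in controversy is USD 154,000, within the $176,500 ceiling, which satisfies one of the alternatives. Satisfied.
  (c) Every defendant has filed written consent — that alternative is enough. Met.
  (d) The operative events occurred in Bryen, not Normarsh. The proviso rescues it, though: the amount in controversy is USD 154,000, which meets the USD 145,000 floor. Satisfied.
  → The court has jurisdiction.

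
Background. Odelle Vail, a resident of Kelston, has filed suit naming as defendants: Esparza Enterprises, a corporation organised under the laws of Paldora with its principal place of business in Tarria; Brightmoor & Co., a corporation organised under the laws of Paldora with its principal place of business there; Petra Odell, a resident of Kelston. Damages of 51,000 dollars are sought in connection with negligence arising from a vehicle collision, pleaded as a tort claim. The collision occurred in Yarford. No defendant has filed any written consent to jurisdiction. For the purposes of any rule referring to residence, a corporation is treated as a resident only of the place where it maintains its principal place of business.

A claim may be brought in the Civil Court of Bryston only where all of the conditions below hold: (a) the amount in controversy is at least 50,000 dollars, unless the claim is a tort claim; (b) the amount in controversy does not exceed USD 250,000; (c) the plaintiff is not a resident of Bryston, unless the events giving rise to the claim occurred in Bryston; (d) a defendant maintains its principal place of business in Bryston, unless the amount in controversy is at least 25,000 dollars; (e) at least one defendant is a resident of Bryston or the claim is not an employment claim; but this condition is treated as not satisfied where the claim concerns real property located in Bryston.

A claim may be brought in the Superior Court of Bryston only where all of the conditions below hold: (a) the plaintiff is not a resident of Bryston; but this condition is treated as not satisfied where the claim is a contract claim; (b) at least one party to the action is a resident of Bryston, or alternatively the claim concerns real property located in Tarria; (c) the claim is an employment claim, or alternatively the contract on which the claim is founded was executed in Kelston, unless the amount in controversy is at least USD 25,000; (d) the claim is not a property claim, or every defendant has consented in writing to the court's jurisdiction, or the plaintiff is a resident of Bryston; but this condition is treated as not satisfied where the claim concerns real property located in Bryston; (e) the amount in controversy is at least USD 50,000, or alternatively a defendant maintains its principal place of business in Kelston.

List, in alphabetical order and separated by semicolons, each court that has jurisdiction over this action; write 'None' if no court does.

The Civil Court of Bryston:
  (a) The amount in controversy is 51,000 dollars, which meets the 50,000 dollars floor. Condition met.
  (b) The amount in controversy is 51,000 dollars, within the 250,000 dollars ceiling. Met.
  (c) The plaintiff resides in Kelston, which is not Bryston. Condition met.
  (d) The corporate defendant(s) have their principal place of business in Paldora, Tarria, not Bryston. The proviso rescues it, though: the amount in controversy is USD 51,000, which meets the 25,000 dollars floor. Satisfied.
  (e) The claim is a tort claim, not an employment claim, which satisfies one of the alternatives. The carve-out does not apply: the claim does not concern real property. Condition met.
  → The court has jurisdiction.
The Superior Court of Bryston:
  (a) The plaintiff resides in Kelston, which is not Bryston. The exception is not triggered, since the claim is a tort claim, not a contract claim. Satisfied.
  (b) No party resides in Bryston; the claim does not concern real property — none of the alternatives is met. Condition not met.
  (c) The claim is a tort claim, not an employment claim; no contract (and hence no place of execution) is alleged — no alternative holds. But the amount in controversy is $51,000, which meets the USD 25,000 floor, and the 'unless' clause therefore excuses the requirement. Satisfied.
  (d) The claim is a tort claim, not a property claim, so one alternative holds. And the carve-out is inapplicable — the claim does not concern real property. Satisfied.
  (e) The amount in controversy is USD 51,000, which meets the USD 50,000 floor, so this disjunct is met. Condition met.
  → No jurisdiction.

the Civil Court of Bryston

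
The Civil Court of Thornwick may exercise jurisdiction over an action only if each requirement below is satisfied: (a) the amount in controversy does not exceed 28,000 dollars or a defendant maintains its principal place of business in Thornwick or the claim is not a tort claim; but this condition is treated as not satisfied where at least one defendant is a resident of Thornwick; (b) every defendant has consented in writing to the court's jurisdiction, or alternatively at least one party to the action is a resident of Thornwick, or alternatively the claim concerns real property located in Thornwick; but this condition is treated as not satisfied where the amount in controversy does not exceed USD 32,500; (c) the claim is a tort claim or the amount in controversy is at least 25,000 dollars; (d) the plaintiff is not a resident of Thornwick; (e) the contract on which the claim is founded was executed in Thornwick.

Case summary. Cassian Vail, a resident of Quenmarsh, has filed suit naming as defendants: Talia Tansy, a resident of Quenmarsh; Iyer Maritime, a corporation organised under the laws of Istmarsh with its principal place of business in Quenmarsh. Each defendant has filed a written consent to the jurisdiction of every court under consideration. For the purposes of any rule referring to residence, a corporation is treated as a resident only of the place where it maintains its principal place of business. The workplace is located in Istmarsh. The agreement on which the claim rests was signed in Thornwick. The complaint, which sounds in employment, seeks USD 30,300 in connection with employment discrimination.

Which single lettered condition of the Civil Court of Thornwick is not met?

(b)

The Civil Court of Thornwick:
  (a) The claim is an employment claim, not a tort claim — that alternative is enough. The carve-out does not apply: no defendant resides in Thornwick (they reside in Quenmarsh, Quenmarsh). Condition met.
  (b) Every defendant has filed written consent, so this disjunct is met. But the amount in controversy is 30,300 dollars, within the $32,500 ceiling, triggering the carve-out and defeating this condition. Not satisfied.
  (c) The amount in controversy is 30,300 dollars, which meets the $25,000 floor, so this disjunct is met. Satisfied.
  (d) The plaintiff resides in Quenmarsh, which is not Thornwick. Met.
  (e) The contract was executed in Thornwick. Satisfied.
Only condition (b) fails.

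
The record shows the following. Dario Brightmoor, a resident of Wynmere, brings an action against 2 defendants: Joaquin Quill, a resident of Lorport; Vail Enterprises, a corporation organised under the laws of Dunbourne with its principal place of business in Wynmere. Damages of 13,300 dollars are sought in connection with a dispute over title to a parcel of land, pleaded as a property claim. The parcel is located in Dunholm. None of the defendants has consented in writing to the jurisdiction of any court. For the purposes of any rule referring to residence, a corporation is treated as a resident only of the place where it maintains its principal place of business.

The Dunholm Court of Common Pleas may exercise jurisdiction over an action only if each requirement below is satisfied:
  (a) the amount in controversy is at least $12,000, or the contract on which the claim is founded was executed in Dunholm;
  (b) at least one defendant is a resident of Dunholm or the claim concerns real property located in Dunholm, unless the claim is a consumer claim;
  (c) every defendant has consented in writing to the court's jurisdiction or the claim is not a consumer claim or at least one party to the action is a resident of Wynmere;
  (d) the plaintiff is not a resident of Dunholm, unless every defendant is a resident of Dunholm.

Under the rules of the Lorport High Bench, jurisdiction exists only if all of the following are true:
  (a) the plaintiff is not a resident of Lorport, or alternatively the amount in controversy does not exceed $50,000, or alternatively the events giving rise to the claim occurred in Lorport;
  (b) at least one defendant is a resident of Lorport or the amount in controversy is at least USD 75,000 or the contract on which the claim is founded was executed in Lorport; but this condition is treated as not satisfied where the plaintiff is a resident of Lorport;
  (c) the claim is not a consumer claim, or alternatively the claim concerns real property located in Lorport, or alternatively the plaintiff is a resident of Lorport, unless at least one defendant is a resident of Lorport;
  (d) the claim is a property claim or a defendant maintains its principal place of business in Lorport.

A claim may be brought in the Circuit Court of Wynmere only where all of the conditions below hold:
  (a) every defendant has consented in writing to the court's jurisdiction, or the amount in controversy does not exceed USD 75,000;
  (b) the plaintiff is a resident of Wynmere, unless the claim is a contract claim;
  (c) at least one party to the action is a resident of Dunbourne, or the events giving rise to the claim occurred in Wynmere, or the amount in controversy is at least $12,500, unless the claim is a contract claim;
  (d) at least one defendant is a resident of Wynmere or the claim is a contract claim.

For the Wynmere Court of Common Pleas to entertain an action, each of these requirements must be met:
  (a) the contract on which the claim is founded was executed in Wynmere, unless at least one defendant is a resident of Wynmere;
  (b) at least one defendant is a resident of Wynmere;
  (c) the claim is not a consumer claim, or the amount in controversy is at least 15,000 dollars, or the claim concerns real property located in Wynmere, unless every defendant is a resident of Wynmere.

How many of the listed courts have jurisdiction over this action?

The Dunholm Court of Common Pleas:
  (a) The amount in controversy is 13,300 dollars, which meets the USD 12,000 floor, so one alternative holds. Met.
  (b) The property lies in Dunholm — that alternative is enough. Satisfied.
  (c) The claim is a property claim, not a consumer claim, which satisfies one of the alternatives. Satisfied.
  (d) The plaintiff resides in Wynmere, which is not Dunholm. Met.
  → Every requirement is satisfied — jurisdiction.
The Lorport High Bench:
  (a) The plaintiff resides in Wynmere, which is not Lorport, which satisfies one of the alternatives. Condition met.
  (b) Joaquin Quill resides in Lorport, which satisfies one of the alternatives. The carve-out does not apply: the plaintiff resides in Wynmere, not Lorport. Satisfied.
  (c) The claim is a property claim, not a consumer claim, so this disjunct is met. Satisfied.
  (d) The claim is a property claim, so this disjunct is met. Condition met.
  → The court has jurisdiction.
The Circuit Court of Wynmere:
  (a) The amount in controversy is 13,300 dollars, within the USD 75,000 ceiling, which satisfies one of the alternatives. Satisfied.
  (b) The plaintiff resides in Wynmere. Condition met.
  (c) The amount in controversy is $13,300, which meets the $12,500 floor, so this disjunct is met. Satisfied.
  (d) Vail Enterprises resides in Wynmere — that alternative is enough. Satisfied.
  → Jurisdiction lies.
The Wynmere Court of Common Pleas:
  (a) No contract (and hence no place of execution) is alleged. However, Vail Enterprises resides in Wynmere, so the 'unless' proviso supplies this condition. Met.
  (b) Vail Enterprises resides in Wynmere. Satisfied.
  (c) The claim is a property claim, not a consumer claim — that alternative is enough. Met.
  → Every requirement is satisfied — jurisdiction.
Courts with jurisdiction: the Dunholm Court of Common Pleas, the Lorport High Bench, the Circuit Court of Wynmere, the Wynmere Court of Common Pleas — 4 in total.

4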